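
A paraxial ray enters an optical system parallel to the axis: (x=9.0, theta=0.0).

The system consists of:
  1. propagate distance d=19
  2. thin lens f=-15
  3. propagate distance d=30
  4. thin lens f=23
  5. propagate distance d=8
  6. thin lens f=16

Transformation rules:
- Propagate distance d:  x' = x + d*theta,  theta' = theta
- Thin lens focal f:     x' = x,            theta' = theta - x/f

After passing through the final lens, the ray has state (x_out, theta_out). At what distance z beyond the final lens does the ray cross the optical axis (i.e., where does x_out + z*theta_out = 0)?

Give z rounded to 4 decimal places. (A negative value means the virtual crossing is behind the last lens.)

Answer: 11.3493

Derivation:
Initial: x=9.0000 theta=0.0000
After 1 (propagate distance d=19): x=9.0000 theta=0.0000
After 2 (thin lens f=-15): x=9.0000 theta=0.6000
After 3 (propagate distance d=30): x=27.0000 theta=0.6000
After 4 (thin lens f=23): x=27.0000 theta=-66/115 (≈-0.5739)
After 5 (propagate distance d=8): x=2577/115 (≈22.4087) theta=-66/115 (≈-0.5739)
After 6 (thin lens f=16): x=2577/115 (≈22.4087) theta=-3633/1840 (≈-1.9745)
z_focus = -x_out/theta_out = -(2577/115)/(-3633/1840) = 13744/1211 ≈ 11.3493
Rounded to 4 decimal places: z = 11.3493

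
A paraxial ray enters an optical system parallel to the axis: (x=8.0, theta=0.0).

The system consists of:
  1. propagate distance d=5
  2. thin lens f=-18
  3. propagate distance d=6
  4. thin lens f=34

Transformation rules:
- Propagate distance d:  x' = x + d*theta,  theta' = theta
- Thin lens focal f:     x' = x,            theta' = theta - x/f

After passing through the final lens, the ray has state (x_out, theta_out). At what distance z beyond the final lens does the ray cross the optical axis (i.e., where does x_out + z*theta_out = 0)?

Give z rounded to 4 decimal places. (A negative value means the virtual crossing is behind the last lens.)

Answer: -81.6000

Derivation:
Initial: x=8.0000 theta=0.0000
After 1 (propagate distance d=5): x=8.0000 theta=0.0000
After 2 (thin lens f=-18): x=8.0000 theta=4/9 (≈0.4444)
After 3 (propagate distance d=6): x=32/3 (≈10.6667) theta=4/9 (≈0.4444)
After 4 (thin lens f=34): x=32/3 (≈10.6667) theta=20/153 (≈0.1307)
z_focus = -x_out/theta_out = -(32/3)/(20/153) = -81.6000
Rounded to 4 decimal places: z = -81.6000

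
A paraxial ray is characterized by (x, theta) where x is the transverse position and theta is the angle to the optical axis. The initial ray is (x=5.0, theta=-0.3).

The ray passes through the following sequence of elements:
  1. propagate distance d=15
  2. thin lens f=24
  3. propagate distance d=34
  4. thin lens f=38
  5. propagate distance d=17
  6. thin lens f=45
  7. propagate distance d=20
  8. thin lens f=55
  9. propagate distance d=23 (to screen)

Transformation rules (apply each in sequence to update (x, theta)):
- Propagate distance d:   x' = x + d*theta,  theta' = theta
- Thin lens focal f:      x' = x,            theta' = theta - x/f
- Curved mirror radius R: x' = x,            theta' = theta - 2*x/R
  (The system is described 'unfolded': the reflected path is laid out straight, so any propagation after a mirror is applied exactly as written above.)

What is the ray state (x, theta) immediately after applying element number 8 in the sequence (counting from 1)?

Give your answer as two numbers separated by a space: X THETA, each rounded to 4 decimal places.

Initial: x=5.0000 theta=-0.3000
After 1 (propagate distance d=15): x=0.5000 theta=-0.3000
After 2 (thin lens f=24): x=0.5000 theta=-77/240 (≈-0.3208)
After 3 (propagate distance d=34): x=-1249/120 (≈-10.4083) theta=-77/240 (≈-0.3208)
After 4 (thin lens f=38): x=-1249/120 (≈-10.4083) theta=-107/2280 (≈-0.0469)
After 5 (propagate distance d=17): x=-2555/228 (≈-11.2061) theta=-107/2280 (≈-0.0469)
After 6 (thin lens f=45): x=-2555/228 (≈-11.2061) theta=4147/20520 (≈0.2021)
After 7 (propagate distance d=20): x=-14701/2052 (≈-7.1642) theta=4147/20520 (≈0.2021)
After 8 (thin lens f=55): x=-14701/2052 (≈-7.1642) theta=75019/225720 (≈0.3324)
Rounded to 4 decimal places: x = -7.1642, theta = 0.3324

Answer: -7.1642 0.3324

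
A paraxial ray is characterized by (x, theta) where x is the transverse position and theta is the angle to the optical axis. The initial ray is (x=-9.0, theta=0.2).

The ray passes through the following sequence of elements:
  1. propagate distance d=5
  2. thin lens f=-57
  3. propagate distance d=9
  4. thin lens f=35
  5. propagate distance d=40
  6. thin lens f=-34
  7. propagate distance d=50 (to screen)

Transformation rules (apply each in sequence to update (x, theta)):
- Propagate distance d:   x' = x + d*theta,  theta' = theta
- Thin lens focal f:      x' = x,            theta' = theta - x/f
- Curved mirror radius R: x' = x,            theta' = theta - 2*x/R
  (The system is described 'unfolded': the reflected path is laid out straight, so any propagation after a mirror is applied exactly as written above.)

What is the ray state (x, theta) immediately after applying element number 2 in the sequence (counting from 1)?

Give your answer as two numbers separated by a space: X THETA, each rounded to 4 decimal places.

Answer: -8.0000 0.0596

Derivation:
Initial: x=-9.0000 theta=0.2000
After 1 (propagate distance d=5): x=-8.0000 theta=0.2000
After 2 (thin lens f=-57): x=-8.0000 theta=17/285 (≈0.0596)
Rounded to 4 decimal places: x = -8.0000, theta = 0.0596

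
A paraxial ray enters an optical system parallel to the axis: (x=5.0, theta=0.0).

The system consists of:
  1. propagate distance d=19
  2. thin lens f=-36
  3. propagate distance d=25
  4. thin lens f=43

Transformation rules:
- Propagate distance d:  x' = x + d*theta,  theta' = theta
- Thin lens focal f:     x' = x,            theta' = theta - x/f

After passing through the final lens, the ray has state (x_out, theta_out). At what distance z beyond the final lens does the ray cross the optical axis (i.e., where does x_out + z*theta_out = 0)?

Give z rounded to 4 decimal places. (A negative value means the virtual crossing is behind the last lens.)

Initial: x=5.0000 theta=0.0000
After 1 (propagate distance d=19): x=5.0000 theta=0.0000
After 2 (thin lens f=-36): x=5.0000 theta=5/36 (≈0.1389)
After 3 (propagate distance d=25): x=305/36 (≈8.4722) theta=5/36 (≈0.1389)
After 4 (thin lens f=43): x=305/36 (≈8.4722) theta=-5/86 (≈-0.0581)
z_focus = -x_out/theta_out = -(305/36)/(-5/86) = 2623/18 ≈ 145.7222
Rounded to 4 decimal places: z = 145.7222

Answer: 145.7222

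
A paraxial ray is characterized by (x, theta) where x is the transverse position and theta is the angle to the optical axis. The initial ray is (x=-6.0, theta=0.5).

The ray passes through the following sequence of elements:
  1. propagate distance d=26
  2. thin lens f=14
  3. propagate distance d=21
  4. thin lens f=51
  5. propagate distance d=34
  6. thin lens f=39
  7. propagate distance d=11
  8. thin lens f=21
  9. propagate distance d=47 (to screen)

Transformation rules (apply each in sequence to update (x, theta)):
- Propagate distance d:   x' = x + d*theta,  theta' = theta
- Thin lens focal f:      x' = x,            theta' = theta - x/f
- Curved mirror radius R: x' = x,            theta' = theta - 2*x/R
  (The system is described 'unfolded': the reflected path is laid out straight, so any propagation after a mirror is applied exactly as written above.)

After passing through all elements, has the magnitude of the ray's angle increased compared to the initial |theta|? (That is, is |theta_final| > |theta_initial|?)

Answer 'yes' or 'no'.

Answer: no

Derivation:
Initial: x=-6.0000 theta=0.5000
After 1 (propagate distance d=26): x=7.0000 theta=0.5000
After 2 (thin lens f=14): x=7.0000 theta=0.0000
After 3 (propagate distance d=21): x=7.0000 theta=0.0000
After 4 (thin lens f=51): x=7.0000 theta=-7/51 (≈-0.1373)
After 5 (propagate distance d=34): x=7/3 (≈2.3333) theta=-7/51 (≈-0.1373)
After 6 (thin lens f=39): x=7/3 (≈2.3333) theta=-392/1989 (≈-0.1971)
After 7 (propagate distance d=11): x=329/1989 (≈0.1654) theta=-392/1989 (≈-0.1971)
After 8 (thin lens f=21): x=329/1989 (≈0.1654) theta=-1223/5967 (≈-0.2050)
After 9 (propagate distance d=47 (to screen)): x=-56494/5967 (≈-9.4677) theta=-1223/5967 (≈-0.2050)
|theta_initial|=0.5000 |theta_final|=1223/5967 (≈0.2050) -> not increased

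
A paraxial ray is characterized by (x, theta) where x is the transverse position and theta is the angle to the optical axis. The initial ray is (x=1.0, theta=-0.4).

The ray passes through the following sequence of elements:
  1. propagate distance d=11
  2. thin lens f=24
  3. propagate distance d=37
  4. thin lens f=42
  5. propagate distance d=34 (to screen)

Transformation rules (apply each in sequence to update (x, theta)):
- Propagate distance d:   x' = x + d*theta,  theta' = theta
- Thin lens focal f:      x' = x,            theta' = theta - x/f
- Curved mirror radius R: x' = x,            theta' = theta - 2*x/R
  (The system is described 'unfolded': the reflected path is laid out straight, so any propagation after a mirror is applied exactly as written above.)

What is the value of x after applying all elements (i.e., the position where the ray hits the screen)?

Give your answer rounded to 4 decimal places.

Answer: -11.2516

Derivation:
Initial: x=1.0000 theta=-0.4000
After 1 (propagate distance d=11): x=-3.4000 theta=-0.4000
After 2 (thin lens f=24): x=-3.4000 theta=-31/120 (≈-0.2583)
After 3 (propagate distance d=37): x=-311/24 (≈-12.9583) theta=-31/120 (≈-0.2583)
After 4 (thin lens f=42): x=-311/24 (≈-12.9583) theta=253/5040 (≈0.0502)
After 5 (propagate distance d=34 (to screen)): x=-14177/1260 (≈-11.2516) theta=253/5040 (≈0.0502)
Rounded to 4 decimal places: x = -11.2516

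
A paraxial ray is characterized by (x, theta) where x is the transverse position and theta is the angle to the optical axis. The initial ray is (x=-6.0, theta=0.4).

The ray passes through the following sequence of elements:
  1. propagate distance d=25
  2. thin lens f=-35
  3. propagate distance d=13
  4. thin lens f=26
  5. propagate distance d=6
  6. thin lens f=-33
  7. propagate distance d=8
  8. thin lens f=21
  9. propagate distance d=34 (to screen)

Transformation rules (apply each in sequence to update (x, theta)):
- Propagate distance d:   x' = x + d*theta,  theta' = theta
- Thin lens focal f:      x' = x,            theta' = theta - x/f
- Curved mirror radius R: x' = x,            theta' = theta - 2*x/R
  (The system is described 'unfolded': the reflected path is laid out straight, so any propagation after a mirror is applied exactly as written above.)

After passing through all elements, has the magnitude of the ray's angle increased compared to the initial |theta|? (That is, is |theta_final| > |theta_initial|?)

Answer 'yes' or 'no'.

Initial: x=-6.0000 theta=0.4000
After 1 (propagate distance d=25): x=4.0000 theta=0.4000
After 2 (thin lens f=-35): x=4.0000 theta=18/35 (≈0.5143)
After 3 (propagate distance d=13): x=374/35 (≈10.6857) theta=18/35 (≈0.5143)
After 4 (thin lens f=26): x=374/35 (≈10.6857) theta=47/455 (≈0.1033)
After 5 (propagate distance d=6): x=5144/455 (≈11.3055) theta=47/455 (≈0.1033)
After 6 (thin lens f=-33): x=5144/455 (≈11.3055) theta=103/231 (≈0.4459)
After 7 (propagate distance d=8): x=223312/15015 (≈14.8726) theta=103/231 (≈0.4459)
After 8 (thin lens f=21): x=223312/15015 (≈14.8726) theta=-82717/315315 (≈-0.2623)
After 9 (propagate distance d=34 (to screen)): x=144398/24255 (≈5.9533) theta=-82717/315315 (≈-0.2623)
|theta_initial|=0.4000 |theta_final|=82717/315315 (≈0.2623) -> not increased

Answer: no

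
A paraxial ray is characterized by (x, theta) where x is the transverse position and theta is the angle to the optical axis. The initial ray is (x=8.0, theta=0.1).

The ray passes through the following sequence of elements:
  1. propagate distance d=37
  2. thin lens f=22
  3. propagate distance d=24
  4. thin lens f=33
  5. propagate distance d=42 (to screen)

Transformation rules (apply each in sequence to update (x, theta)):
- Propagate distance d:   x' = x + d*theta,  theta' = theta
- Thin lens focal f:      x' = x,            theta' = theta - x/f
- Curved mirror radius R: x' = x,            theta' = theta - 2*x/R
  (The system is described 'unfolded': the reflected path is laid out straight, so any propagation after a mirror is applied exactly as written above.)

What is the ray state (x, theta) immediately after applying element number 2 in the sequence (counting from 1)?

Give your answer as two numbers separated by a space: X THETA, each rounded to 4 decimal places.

Initial: x=8.0000 theta=0.1000
After 1 (propagate distance d=37): x=11.7000 theta=0.1000
After 2 (thin lens f=22): x=11.7000 theta=-19/44 (≈-0.4318)
Rounded to 4 decimal places: x = 11.7000, theta = -0.4318

Answer: 11.7000 -0.4318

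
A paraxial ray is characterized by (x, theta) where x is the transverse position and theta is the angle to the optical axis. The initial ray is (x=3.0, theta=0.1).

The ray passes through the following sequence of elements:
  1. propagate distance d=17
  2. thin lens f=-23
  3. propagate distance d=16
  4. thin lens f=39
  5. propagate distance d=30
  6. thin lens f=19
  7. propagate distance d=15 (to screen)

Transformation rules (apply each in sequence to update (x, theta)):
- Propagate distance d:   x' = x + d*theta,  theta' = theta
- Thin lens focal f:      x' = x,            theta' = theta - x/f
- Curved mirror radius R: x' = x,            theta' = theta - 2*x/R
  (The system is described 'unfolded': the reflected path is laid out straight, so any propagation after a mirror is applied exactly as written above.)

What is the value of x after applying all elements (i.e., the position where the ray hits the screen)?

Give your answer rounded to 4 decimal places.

Answer: 3.2717

Derivation:
Initial: x=3.0000 theta=0.1000
After 1 (propagate distance d=17): x=4.7000 theta=0.1000
After 2 (thin lens f=-23): x=4.7000 theta=7/23 (≈0.3043)
After 3 (propagate distance d=16): x=2201/230 (≈9.5696) theta=7/23 (≈0.3043)
After 4 (thin lens f=39): x=2201/230 (≈9.5696) theta=23/390 (≈0.0590)
After 5 (propagate distance d=30): x=33903/2990 (≈11.3388) theta=23/390 (≈0.0590)
After 6 (thin lens f=19): x=33903/2990 (≈11.3388) theta=-45829/85215 (≈-0.5378)
After 7 (propagate distance d=15 (to screen)): x=185867/56810 (≈3.2717) theta=-45829/85215 (≈-0.5378)
Rounded to 4 decimal places: x = 3.2717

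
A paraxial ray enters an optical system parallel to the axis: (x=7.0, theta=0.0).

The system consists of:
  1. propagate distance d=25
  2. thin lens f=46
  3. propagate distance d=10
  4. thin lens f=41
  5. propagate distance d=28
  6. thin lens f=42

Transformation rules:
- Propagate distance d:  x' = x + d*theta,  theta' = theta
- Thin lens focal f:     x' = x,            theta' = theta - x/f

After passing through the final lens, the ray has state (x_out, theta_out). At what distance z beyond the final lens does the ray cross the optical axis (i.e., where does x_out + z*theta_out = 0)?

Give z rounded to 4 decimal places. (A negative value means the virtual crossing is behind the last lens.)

Answer: -11.1825

Derivation:
Initial: x=7.0000 theta=0.0000
After 1 (propagate distance d=25): x=7.0000 theta=0.0000
After 2 (thin lens f=46): x=7.0000 theta=-7/46 (≈-0.1522)
After 3 (propagate distance d=10): x=126/23 (≈5.4783) theta=-7/46 (≈-0.1522)
After 4 (thin lens f=41): x=126/23 (≈5.4783) theta=-539/1886 (≈-0.2858)
After 5 (propagate distance d=28): x=-2380/943 (≈-2.5239) theta=-539/1886 (≈-0.2858)
After 6 (thin lens f=42): x=-2380/943 (≈-2.5239) theta=-1277/5658 (≈-0.2257)
z_focus = -x_out/theta_out = -(-2380/943)/(-1277/5658) = -14280/1277 ≈ -11.1825
Rounded to 4 decimal places: z = -11.1825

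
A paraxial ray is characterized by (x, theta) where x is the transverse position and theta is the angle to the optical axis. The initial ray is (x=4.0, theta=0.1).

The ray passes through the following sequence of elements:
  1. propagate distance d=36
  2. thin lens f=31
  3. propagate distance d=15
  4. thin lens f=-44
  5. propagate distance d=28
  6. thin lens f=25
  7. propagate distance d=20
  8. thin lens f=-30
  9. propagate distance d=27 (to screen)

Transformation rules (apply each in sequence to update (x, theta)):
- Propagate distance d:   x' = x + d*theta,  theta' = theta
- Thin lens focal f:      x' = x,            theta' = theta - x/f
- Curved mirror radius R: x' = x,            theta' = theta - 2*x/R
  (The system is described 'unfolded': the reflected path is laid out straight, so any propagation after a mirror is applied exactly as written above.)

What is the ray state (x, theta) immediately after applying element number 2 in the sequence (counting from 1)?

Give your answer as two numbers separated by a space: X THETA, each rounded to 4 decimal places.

Answer: 7.6000 -0.1452

Derivation:
Initial: x=4.0000 theta=0.1000
After 1 (propagate distance d=36): x=7.6000 theta=0.1000
After 2 (thin lens f=31): x=7.6000 theta=-9/62 (≈-0.1452)
Rounded to 4 decimal places: x = 7.6000, theta = -0.1452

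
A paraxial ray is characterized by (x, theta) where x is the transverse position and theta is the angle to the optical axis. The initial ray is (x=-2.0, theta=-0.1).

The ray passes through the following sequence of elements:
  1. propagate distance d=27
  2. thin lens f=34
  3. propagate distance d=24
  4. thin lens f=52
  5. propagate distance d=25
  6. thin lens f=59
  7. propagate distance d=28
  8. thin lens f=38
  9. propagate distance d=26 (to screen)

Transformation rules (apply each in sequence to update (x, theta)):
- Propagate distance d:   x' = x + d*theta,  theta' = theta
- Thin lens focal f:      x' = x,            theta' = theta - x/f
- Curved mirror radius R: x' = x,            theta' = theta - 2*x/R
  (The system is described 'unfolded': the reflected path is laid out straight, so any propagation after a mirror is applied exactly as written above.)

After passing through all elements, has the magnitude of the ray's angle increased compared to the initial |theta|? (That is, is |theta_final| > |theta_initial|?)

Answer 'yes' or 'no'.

Answer: no

Derivation:
Initial: x=-2.0000 theta=-0.1000
After 1 (propagate distance d=27): x=-4.7000 theta=-0.1000
After 2 (thin lens f=34): x=-4.7000 theta=13/340 (≈0.0382)
After 3 (propagate distance d=24): x=-643/170 (≈-3.7824) theta=13/340 (≈0.0382)
After 4 (thin lens f=52): x=-643/170 (≈-3.7824) theta=981/8840 (≈0.1110)
After 5 (propagate distance d=25): x=-8911/8840 (≈-1.0080) theta=981/8840 (≈0.1110)
After 6 (thin lens f=59): x=-8911/8840 (≈-1.0080) theta=6679/52156 (≈0.1281)
After 7 (propagate distance d=28): x=1344371/521560 (≈2.5776) theta=6679/52156 (≈0.1281)
After 8 (thin lens f=38): x=1344371/521560 (≈2.5776) theta=1193649/19819280 (≈0.0602)
After 9 (propagate distance d=26 (to screen)): x=20530243/4954820 (≈4.1435) theta=1193649/19819280 (≈0.0602)
|theta_initial|=0.1000 |theta_final|=1193649/19819280 (≈0.0602) -> not increased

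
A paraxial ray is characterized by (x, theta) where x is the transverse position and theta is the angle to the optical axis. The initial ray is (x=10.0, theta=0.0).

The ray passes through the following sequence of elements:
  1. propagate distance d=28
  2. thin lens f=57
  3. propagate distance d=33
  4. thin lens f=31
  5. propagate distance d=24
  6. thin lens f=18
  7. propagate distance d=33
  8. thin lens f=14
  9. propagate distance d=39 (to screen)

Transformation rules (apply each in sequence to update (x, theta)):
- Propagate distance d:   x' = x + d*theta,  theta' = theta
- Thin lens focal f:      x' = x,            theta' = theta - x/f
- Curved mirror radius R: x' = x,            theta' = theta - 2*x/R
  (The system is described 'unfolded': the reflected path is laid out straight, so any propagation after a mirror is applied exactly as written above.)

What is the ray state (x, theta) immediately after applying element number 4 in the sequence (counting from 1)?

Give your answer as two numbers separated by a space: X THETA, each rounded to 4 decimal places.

Answer: 4.2105 -0.3113

Derivation:
Initial: x=10.0000 theta=0.0000
After 1 (propagate distance d=28): x=10.0000 theta=0.0000
After 2 (thin lens f=57): x=10.0000 theta=-10/57 (≈-0.1754)
After 3 (propagate distance d=33): x=80/19 (≈4.2105) theta=-10/57 (≈-0.1754)
After 4 (thin lens f=31): x=80/19 (≈4.2105) theta=-550/1767 (≈-0.3113)
Rounded to 4 decimal places: x = 4.2105, theta = -0.3113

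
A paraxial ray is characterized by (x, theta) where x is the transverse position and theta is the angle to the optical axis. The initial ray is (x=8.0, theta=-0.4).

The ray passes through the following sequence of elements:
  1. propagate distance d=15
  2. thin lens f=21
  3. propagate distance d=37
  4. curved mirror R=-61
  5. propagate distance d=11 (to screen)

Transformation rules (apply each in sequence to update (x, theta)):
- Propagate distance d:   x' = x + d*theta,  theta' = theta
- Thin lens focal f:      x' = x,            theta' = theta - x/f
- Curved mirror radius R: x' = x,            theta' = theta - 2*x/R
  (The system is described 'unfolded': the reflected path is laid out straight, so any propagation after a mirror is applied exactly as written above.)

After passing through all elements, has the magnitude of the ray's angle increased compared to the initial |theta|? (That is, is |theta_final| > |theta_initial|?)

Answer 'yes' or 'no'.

Initial: x=8.0000 theta=-0.4000
After 1 (propagate distance d=15): x=2.0000 theta=-0.4000
After 2 (thin lens f=21): x=2.0000 theta=-52/105 (≈-0.4952)
After 3 (propagate distance d=37): x=-1714/105 (≈-16.3238) theta=-52/105 (≈-0.4952)
After 4 (curved mirror R=-61): x=-1714/105 (≈-16.3238) theta=-440/427 (≈-1.0304)
After 5 (propagate distance d=11 (to screen)): x=-177154/6405 (≈-27.6587) theta=-440/427 (≈-1.0304)
|theta_initial|=0.4000 |theta_final|=440/427 (≈1.0304) -> increased

Answer: yes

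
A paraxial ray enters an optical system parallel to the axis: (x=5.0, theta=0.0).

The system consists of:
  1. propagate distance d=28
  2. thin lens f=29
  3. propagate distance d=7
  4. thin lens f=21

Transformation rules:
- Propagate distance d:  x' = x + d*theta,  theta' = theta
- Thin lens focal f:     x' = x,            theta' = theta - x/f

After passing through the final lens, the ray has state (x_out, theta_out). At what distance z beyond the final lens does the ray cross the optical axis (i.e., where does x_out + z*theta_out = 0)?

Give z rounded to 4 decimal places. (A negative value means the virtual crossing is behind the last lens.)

Answer: 10.7442

Derivation:
Initial: x=5.0000 theta=0.0000
After 1 (propagate distance d=28): x=5.0000 theta=0.0000
After 2 (thin lens f=29): x=5.0000 theta=-5/29 (≈-0.1724)
After 3 (propagate distance d=7): x=110/29 (≈3.7931) theta=-5/29 (≈-0.1724)
After 4 (thin lens f=21): x=110/29 (≈3.7931) theta=-215/609 (≈-0.3530)
z_focus = -x_out/theta_out = -(110/29)/(-215/609) = 462/43 ≈ 10.7442
Rounded to 4 decimal places: z = 10.7442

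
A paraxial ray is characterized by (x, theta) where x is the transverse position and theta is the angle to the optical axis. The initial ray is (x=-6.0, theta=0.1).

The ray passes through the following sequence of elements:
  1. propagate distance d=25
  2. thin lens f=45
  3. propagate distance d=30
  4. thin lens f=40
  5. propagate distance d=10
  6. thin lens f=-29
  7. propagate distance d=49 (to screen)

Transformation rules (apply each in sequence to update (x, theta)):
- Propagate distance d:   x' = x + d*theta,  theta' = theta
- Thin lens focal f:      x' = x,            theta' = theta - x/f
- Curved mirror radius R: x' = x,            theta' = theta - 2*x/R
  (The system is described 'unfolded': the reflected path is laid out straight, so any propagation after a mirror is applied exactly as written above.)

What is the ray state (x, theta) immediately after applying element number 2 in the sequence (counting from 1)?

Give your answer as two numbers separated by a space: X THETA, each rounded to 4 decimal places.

Answer: -3.5000 0.1778

Derivation:
Initial: x=-6.0000 theta=0.1000
After 1 (propagate distance d=25): x=-3.5000 theta=0.1000
After 2 (thin lens f=45): x=-3.5000 theta=8/45 (≈0.1778)
Rounded to 4 decimal places: x = -3.5000, theta = 0.1778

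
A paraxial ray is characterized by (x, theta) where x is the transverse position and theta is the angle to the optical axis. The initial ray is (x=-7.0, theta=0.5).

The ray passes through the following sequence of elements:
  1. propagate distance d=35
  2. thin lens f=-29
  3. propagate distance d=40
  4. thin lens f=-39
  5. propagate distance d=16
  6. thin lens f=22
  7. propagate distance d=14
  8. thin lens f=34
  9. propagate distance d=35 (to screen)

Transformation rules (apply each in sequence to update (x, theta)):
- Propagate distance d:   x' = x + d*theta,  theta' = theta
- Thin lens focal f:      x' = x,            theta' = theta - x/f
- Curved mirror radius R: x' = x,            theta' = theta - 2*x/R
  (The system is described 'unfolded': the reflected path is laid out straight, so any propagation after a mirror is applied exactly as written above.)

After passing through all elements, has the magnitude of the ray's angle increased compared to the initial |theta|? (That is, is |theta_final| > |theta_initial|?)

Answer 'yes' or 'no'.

Answer: yes

Derivation:
Initial: x=-7.0000 theta=0.5000
After 1 (propagate distance d=35): x=10.5000 theta=0.5000
After 2 (thin lens f=-29): x=10.5000 theta=25/29 (≈0.8621)
After 3 (propagate distance d=40): x=2609/58 (≈44.9828) theta=25/29 (≈0.8621)
After 4 (thin lens f=-39): x=2609/58 (≈44.9828) theta=4559/2262 (≈2.0155)
After 5 (propagate distance d=16): x=174695/2262 (≈77.2303) theta=4559/2262 (≈2.0155)
After 6 (thin lens f=22): x=174695/2262 (≈77.2303) theta=-24799/16588 (≈-1.4950)
After 7 (propagate distance d=14): x=700433/12441 (≈56.3004) theta=-24799/16588 (≈-1.4950)
After 8 (thin lens f=34): x=700433/12441 (≈56.3004) theta=-2665615/845988 (≈-3.1509)
After 9 (propagate distance d=35 (to screen)): x=-45667081/845988 (≈-53.9808) theta=-2665615/845988 (≈-3.1509)
|theta_initial|=0.5000 |theta_final|=2665615/845988 (≈3.1509) -> increased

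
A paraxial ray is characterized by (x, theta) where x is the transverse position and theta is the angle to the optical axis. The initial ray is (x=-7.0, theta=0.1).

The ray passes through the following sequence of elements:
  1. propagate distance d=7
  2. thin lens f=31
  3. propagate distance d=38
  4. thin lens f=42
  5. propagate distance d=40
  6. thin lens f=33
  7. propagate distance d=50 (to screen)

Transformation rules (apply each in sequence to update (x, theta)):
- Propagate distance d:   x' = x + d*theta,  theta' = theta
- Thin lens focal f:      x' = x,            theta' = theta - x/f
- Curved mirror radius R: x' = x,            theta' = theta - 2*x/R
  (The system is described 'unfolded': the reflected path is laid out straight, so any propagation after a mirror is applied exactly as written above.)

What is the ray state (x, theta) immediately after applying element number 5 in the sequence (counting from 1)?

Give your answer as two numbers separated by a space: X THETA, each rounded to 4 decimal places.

Initial: x=-7.0000 theta=0.1000
After 1 (propagate distance d=7): x=-6.3000 theta=0.1000
After 2 (thin lens f=31): x=-6.3000 theta=47/155 (≈0.3032)
After 3 (propagate distance d=38): x=1619/310 (≈5.2226) theta=47/155 (≈0.3032)
After 4 (thin lens f=42): x=1619/310 (≈5.2226) theta=2329/13020 (≈0.1789)
After 5 (propagate distance d=40): x=80579/6510 (≈12.3777) theta=2329/13020 (≈0.1789)
Rounded to 4 decimal places: x = 12.3777, theta = 0.1789

Answer: 12.3777 0.1789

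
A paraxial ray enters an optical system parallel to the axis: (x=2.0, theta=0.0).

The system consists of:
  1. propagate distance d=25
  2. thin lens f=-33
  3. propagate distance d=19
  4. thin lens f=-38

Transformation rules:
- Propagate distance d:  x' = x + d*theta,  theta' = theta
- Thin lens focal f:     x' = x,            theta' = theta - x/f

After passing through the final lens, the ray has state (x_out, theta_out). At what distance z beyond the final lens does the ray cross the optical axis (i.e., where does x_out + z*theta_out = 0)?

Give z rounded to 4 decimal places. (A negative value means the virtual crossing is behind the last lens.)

Answer: -21.9556

Derivation:
Initial: x=2.0000 theta=0.0000
After 1 (propagate distance d=25): x=2.0000 theta=0.0000
After 2 (thin lens f=-33): x=2.0000 theta=2/33 (≈0.0606)
After 3 (propagate distance d=19): x=104/33 (≈3.1515) theta=2/33 (≈0.0606)
After 4 (thin lens f=-38): x=104/33 (≈3.1515) theta=30/209 (≈0.1435)
z_focus = -x_out/theta_out = -(104/33)/(30/209) = -988/45 ≈ -21.9556
Rounded to 4 decimal places: z = -21.9556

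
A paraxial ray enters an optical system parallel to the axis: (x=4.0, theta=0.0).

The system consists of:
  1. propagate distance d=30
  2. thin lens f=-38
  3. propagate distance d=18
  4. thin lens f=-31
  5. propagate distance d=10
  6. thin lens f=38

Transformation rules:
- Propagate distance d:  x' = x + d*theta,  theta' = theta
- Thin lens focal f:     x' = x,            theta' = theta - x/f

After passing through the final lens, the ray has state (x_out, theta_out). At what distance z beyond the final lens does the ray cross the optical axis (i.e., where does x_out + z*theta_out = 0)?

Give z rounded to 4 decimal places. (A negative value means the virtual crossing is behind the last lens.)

Answer: -141.4686

Derivation:
Initial: x=4.0000 theta=0.0000
After 1 (propagate distance d=30): x=4.0000 theta=0.0000
After 2 (thin lens f=-38): x=4.0000 theta=2/19 (≈0.1053)
After 3 (propagate distance d=18): x=112/19 (≈5.8947) theta=2/19 (≈0.1053)
After 4 (thin lens f=-31): x=112/19 (≈5.8947) theta=174/589 (≈0.2954)
After 5 (propagate distance d=10): x=5212/589 (≈8.8489) theta=174/589 (≈0.2954)
After 6 (thin lens f=38): x=5212/589 (≈8.8489) theta=700/11191 (≈0.0626)
z_focus = -x_out/theta_out = -(5212/589)/(700/11191) = -24757/175 ≈ -141.4686
Rounded to 4 decimal places: z = -141.4686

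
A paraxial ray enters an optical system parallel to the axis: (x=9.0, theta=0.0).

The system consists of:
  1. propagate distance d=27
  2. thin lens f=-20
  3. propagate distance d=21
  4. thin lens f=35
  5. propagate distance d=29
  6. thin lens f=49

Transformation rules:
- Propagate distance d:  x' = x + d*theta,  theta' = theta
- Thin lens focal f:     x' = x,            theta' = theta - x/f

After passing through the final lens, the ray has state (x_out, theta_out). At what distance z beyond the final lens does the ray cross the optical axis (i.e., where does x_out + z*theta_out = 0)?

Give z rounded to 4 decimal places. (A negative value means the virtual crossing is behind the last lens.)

Answer: 39.7357

Derivation:
Initial: x=9.0000 theta=0.0000
After 1 (propagate distance d=27): x=9.0000 theta=0.0000
After 2 (thin lens f=-20): x=9.0000 theta=0.4500
After 3 (propagate distance d=21): x=18.4500 theta=0.4500
After 4 (thin lens f=35): x=18.4500 theta=-27/350 (≈-0.0771)
After 5 (propagate distance d=29): x=11349/700 (≈16.2129) theta=-27/350 (≈-0.0771)
After 6 (thin lens f=49): x=11349/700 (≈16.2129) theta=-2799/6860 (≈-0.4080)
z_focus = -x_out/theta_out = -(11349/700)/(-2799/6860) = 61789/1555 ≈ 39.7357
Rounded to 4 decimal places: z = 39.7357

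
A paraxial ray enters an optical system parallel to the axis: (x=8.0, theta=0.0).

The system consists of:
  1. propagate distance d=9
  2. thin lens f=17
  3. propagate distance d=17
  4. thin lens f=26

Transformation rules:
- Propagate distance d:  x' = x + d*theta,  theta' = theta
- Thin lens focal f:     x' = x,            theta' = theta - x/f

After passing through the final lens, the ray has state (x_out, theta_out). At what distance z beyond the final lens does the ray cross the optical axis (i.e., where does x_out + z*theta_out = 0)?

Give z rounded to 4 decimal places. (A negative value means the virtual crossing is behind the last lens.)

Answer: 0.0000

Derivation:
Initial: x=8.0000 theta=0.0000
After 1 (propagate distance d=9): x=8.0000 theta=0.0000
After 2 (thin lens f=17): x=8.0000 theta=-8/17 (≈-0.4706)
After 3 (propagate distance d=17): x=0.0000 theta=-8/17 (≈-0.4706)
After 4 (thin lens f=26): x=0.0000 theta=-8/17 (≈-0.4706)
z_focus = -x_out/theta_out = -(0.0000)/(-8/17) = 0.0000
Rounded to 4 decimal places: z = 0.0000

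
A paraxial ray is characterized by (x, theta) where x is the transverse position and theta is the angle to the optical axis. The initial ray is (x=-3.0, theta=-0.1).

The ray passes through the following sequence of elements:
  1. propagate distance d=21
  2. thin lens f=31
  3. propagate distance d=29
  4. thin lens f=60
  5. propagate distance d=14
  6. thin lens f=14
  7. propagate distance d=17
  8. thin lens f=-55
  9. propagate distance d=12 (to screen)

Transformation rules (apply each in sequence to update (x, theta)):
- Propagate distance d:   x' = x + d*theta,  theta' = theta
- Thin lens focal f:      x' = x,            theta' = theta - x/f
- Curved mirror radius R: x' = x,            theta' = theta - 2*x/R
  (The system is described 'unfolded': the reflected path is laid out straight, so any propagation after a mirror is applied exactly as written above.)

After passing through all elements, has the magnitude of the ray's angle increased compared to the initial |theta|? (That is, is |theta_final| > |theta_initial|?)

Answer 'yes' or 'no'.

Initial: x=-3.0000 theta=-0.1000
After 1 (propagate distance d=21): x=-5.1000 theta=-0.1000
After 2 (thin lens f=31): x=-5.1000 theta=2/31 (≈0.0645)
After 3 (propagate distance d=29): x=-1001/310 (≈-3.2290) theta=2/31 (≈0.0645)
After 4 (thin lens f=60): x=-1001/310 (≈-3.2290) theta=71/600 (≈0.1183)
After 5 (propagate distance d=14): x=-14623/9300 (≈-1.5724) theta=71/600 (≈0.1183)
After 6 (thin lens f=14): x=-14623/9300 (≈-1.5724) theta=143/620 (≈0.2306)
After 7 (propagate distance d=17): x=10921/4650 (≈2.3486) theta=143/620 (≈0.2306)
After 8 (thin lens f=-55): x=10921/4650 (≈2.3486) theta=139817/511500 (≈0.2733)
After 9 (propagate distance d=12 (to screen)): x=1439557/255750 (≈5.6288) theta=139817/511500 (≈0.2733)
|theta_initial|=0.1000 |theta_final|=139817/511500 (≈0.2733) -> increased

Answer: yes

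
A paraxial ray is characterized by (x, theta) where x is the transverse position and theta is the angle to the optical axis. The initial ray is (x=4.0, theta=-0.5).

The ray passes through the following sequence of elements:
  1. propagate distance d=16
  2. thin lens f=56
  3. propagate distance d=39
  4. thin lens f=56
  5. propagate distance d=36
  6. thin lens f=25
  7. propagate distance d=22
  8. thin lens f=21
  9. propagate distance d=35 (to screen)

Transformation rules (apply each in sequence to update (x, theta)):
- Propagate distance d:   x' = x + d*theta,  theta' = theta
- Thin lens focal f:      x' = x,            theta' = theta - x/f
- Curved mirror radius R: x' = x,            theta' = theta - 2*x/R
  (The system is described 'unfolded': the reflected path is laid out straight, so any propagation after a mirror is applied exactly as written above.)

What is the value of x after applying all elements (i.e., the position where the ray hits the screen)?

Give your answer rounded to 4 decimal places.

Initial: x=4.0000 theta=-0.5000
After 1 (propagate distance d=16): x=-4.0000 theta=-0.5000
After 2 (thin lens f=56): x=-4.0000 theta=-3/7 (≈-0.4286)
After 3 (propagate distance d=39): x=-145/7 (≈-20.7143) theta=-3/7 (≈-0.4286)
After 4 (thin lens f=56): x=-145/7 (≈-20.7143) theta=-23/392 (≈-0.0587)
After 5 (propagate distance d=36): x=-2237/98 (≈-22.8265) theta=-23/392 (≈-0.0587)
After 6 (thin lens f=25): x=-2237/98 (≈-22.8265) theta=8373/9800 (≈0.8544)
After 7 (propagate distance d=22): x=-4.0300 theta=8373/9800 (≈0.8544)
After 8 (thin lens f=21): x=-4.0300 theta=30761/29400 (≈1.0463)
After 9 (propagate distance d=35 (to screen)): x=136879/4200 (≈32.5902) theta=30761/29400 (≈1.0463)
Rounded to 4 decimal places: x = 32.5902

Answer: 32.5902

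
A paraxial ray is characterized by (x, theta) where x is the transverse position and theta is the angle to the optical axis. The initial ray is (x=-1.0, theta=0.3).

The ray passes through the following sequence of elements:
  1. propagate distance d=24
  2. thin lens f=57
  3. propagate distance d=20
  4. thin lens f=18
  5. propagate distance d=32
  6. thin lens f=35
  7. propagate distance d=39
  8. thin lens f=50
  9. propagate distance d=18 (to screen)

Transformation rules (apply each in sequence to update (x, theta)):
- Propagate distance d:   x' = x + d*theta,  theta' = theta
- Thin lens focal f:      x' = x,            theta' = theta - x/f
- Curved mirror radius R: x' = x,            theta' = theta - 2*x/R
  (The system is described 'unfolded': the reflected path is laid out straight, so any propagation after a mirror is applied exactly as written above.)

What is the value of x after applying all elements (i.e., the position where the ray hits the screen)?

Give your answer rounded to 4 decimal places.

Answer: -14.7247

Derivation:
Initial: x=-1.0000 theta=0.3000
After 1 (propagate distance d=24): x=6.2000 theta=0.3000
After 2 (thin lens f=57): x=6.2000 theta=109/570 (≈0.1912)
After 3 (propagate distance d=20): x=2857/285 (≈10.0246) theta=109/570 (≈0.1912)
After 4 (thin lens f=18): x=2857/285 (≈10.0246) theta=-938/2565 (≈-0.3657)
After 5 (propagate distance d=32): x=-4303/2565 (≈-1.6776) theta=-938/2565 (≈-0.3657)
After 6 (thin lens f=35): x=-4303/2565 (≈-1.6776) theta=-9509/29925 (≈-0.3178)
After 7 (propagate distance d=39): x=-66482/4725 (≈-14.0703) theta=-9509/29925 (≈-0.3178)
After 8 (thin lens f=50): x=-66482/4725 (≈-14.0703) theta=-81596/2244375 (≈-0.0364)
After 9 (propagate distance d=18 (to screen)): x=-33047678/2244375 (≈-14.7247) theta=-81596/2244375 (≈-0.0364)
Rounded to 4 decimal places: x = -14.7247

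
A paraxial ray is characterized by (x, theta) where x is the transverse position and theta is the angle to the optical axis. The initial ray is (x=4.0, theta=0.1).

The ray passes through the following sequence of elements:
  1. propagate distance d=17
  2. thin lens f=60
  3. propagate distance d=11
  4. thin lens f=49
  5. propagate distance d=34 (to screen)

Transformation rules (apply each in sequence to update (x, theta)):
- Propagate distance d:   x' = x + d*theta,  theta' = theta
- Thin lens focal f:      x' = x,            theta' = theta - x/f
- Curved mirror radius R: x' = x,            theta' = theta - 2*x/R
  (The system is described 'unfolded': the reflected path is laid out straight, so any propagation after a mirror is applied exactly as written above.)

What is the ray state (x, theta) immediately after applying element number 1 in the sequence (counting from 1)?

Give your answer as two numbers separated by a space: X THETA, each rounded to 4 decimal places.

Initial: x=4.0000 theta=0.1000
After 1 (propagate distance d=17): x=5.7000 theta=0.1000
Rounded to 4 decimal places: x = 5.7000, theta = 0.1000

Answer: 5.7000 0.1000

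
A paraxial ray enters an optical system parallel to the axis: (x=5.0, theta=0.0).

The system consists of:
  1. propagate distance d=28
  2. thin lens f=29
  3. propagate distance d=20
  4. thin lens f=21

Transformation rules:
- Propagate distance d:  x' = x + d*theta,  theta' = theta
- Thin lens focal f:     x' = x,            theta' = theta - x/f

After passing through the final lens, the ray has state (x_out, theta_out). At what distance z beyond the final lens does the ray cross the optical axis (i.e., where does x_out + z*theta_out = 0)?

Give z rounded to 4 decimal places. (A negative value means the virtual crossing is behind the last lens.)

Initial: x=5.0000 theta=0.0000
After 1 (propagate distance d=28): x=5.0000 theta=0.0000
After 2 (thin lens f=29): x=5.0000 theta=-5/29 (≈-0.1724)
After 3 (propagate distance d=20): x=45/29 (≈1.5517) theta=-5/29 (≈-0.1724)
After 4 (thin lens f=21): x=45/29 (≈1.5517) theta=-50/203 (≈-0.2463)
z_focus = -x_out/theta_out = -(45/29)/(-50/203) = 6.3000
Rounded to 4 decimal places: z = 6.3000

Answer: 6.3000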